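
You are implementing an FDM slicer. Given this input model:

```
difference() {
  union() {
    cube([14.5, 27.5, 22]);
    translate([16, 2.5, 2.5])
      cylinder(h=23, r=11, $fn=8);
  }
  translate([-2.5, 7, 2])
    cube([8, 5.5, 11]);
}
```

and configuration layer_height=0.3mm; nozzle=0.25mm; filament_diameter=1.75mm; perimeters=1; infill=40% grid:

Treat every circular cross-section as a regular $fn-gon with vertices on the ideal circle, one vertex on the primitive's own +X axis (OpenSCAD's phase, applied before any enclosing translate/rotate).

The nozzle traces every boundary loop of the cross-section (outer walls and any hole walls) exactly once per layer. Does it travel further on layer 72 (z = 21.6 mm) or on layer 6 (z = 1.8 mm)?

layer 72 (z = 21.6 mm)

Layer 72 (z = 21.6): the cube is present — its section is the full 14.5×27.5 rectangle (perimeter 84.00 mm); the cylinder at (16, 2.5): section is a regular 8-gon, circumradius r=11 (perimeter = 2·8·11.000·sin(180°/8) = 67.35 mm); Combining (union): the regions partially overlap (shared area 91.98 mm²), so the edge portions inside another operand are dropped and the merged outline is re-measured after clipping — boundary = 112.09 mm; the cube at (-2.5, 7) is not intersected at this z (z outside [2, 13]); Subtracting the remaining from the first: none of the subtracted shapes is present at this height, so the result so far is unchanged — boundary = 112.09 mm. So its perimeter = 112.09 mm. Layer 6 (z = 1.8): the cube (footprint 14.5×27.5) is included at this height (perimeter 84.00 mm); the cylinder at (16, 2.5) is absent (z outside [2.5, 25.5]); Taking the union: only the 14.5×27.5 cube is present, so the union is just that shape — boundary = 84.00 mm; the cube at (-2.5, 7) is absent (z outside [2, 13]); After the difference (first − rest): none of the subtracted shapes is present at this height, so the result so far is unchanged — boundary = 84.00 mm. So its perimeter = 84.00 mm. Layer 72 is larger (112.09 vs 84.00 mm).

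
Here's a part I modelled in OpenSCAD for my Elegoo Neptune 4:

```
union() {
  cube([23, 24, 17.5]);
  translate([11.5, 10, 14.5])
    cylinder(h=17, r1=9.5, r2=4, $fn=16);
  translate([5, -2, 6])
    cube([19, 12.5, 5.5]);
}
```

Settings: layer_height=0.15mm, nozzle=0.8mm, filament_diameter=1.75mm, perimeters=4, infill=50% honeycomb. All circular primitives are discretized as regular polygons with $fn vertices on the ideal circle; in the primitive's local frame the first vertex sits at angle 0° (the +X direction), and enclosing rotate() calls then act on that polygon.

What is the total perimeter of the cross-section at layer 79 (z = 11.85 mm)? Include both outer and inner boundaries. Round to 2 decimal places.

94.00 mm

At z = 11.85 mm: the cube is present — its section is the full 23×24 rectangle (perimeter 94.00 mm); the cone at (11.5, 10) does not reach this height (z outside [14.5, 31.5]); the cube at (5, -2) does not reach this height (z outside [6, 11.5]); Combining (union): only the 23×24 cube is present, so the union is just that shape — boundary = 94.00 mm. Overall, the cross-section is a single solid region. Total boundary length (outer) = 94.00 mm.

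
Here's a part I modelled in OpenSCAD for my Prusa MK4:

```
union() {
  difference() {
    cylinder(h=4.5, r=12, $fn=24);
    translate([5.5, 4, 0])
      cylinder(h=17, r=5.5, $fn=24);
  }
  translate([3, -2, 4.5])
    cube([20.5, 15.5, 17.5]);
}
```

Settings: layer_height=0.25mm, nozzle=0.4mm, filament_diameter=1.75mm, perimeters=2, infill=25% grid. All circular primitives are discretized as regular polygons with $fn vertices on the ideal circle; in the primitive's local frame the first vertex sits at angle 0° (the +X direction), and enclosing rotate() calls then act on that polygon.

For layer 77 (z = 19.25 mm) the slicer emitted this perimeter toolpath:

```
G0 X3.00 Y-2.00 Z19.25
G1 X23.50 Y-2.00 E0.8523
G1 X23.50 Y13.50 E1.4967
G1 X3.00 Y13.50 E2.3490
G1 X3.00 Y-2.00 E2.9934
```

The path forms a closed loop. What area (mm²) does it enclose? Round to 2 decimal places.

317.75 mm²

Apply the shoelace formula to the sequence of (X, Y) vertices; enclosed area = 317.75 mm².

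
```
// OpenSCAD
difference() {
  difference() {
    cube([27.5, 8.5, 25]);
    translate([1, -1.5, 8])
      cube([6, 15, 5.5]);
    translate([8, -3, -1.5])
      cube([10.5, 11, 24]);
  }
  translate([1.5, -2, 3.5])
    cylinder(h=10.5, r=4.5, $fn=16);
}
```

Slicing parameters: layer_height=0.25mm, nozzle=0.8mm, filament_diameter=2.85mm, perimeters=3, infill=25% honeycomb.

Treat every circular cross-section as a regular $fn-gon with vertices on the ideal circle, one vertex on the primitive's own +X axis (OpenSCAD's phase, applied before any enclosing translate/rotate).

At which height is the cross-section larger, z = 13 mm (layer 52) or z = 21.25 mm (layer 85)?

layer 85 (z = 21.25 mm)

Layer 52 (z = 13): the cube (footprint 27.5×8.5) is included at this height (area 233.75 mm²); the cube at (1, -1.5) is present — its section is the full 6×15 rectangle (area 90.00 mm²); the cube at (8, -3) is present — its section is the full 10.5×11 rectangle (area 115.50 mm²); After the difference (first − rest): starting from the 27.5×8.5 cube (233.75 mm²), the 6×15 cube at (1, -1.5) partially overlaps it — only the 51.00 mm² overlap (of its 90.00 mm²) is removed, clipping the outline; the 10.5×11 cube at (8, -3) partially overlaps it — only the 84.00 mm² overlap (of its 115.50 mm²) is removed, clipping the outline — area = 98.75 mm²; the r=4.5 cylinder at (1.5, -2) contributes a regular 16-gon of circumradius 4.5 (area = (16/2)·4.500²·sin(360°/16) = 61.99 mm²); Taking the first minus the rest: starting from the result so far (98.75 mm²), the r=4.5 cylinder at (1.5, -2) partially overlaps it — only the 2.30 mm² overlap (of its 61.99 mm²) is removed, clipping the outline — area = 96.45 mm². So its area = 96.45 mm². Layer 85 (z = 21.25): the cube is present — its section is the full 27.5×8.5 rectangle (area 233.75 mm²); the cube at (1, -1.5) is absent (z outside [8, 13.5]); the cube at (8, -3) (footprint 10.5×11) is included at this height (area 115.50 mm²); Taking the first minus the rest: starting from the 27.5×8.5 cube (233.75 mm²), the 10.5×11 cube at (8, -3) partially overlaps it — only the 84.00 mm² overlap (of its 115.50 mm²) is removed, clipping the outline — area = 149.75 mm²; the cylinder at (1.5, -2) is absent (z outside [3.5, 14]); After the difference (first − rest): none of the subtracted shapes is present at this height, so that combined region is unchanged — area = 149.75 mm². So its area = 149.75 mm². Layer 85 is larger (149.75 vs 96.45 mm²).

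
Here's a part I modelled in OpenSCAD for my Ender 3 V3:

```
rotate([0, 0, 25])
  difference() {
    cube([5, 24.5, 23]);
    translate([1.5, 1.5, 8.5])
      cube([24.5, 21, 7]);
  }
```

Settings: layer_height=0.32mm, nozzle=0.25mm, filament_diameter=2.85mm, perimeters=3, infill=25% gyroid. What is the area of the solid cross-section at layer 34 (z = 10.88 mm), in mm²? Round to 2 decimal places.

49.00 mm²

At z = 10.88 mm: the 5×24.5 cube contributes its full rectangle (area 122.50 mm²); the cube at (1.5, 1.5) (footprint 24.5×21) is included at this height (area 514.50 mm²); Subtracting the remaining from the first: starting from the 5×24.5 cube (122.50 mm²), the 24.5×21 cube at (1.5, 1.5) partially overlaps it — only the 73.50 mm² overlap (of its 514.50 mm²) is removed, clipping the outline — area = 49.00 mm²; (whole slice rotated 25° about Z — lengths, areas and connectivity unchanged). Overall, the cross-section is a single solid region. Net area = 49.00 mm².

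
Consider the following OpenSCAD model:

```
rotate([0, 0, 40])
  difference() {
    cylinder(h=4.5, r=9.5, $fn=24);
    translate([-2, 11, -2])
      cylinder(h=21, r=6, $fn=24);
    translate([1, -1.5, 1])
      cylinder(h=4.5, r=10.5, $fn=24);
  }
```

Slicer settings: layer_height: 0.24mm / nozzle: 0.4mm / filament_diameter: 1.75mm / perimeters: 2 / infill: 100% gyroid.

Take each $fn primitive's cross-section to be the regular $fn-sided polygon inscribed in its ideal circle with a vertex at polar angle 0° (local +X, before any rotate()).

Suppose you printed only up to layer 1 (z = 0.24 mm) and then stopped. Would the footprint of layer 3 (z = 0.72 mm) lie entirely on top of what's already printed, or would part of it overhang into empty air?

Compare the two slices. At z = 0.24: the cylinder: section is a regular 24-gon, circumradius r=9.5 (area = (24/2)·9.500²·sin(360°/24) = 280.30 mm²); the r=6 cylinder at (-2, 11) contributes a regular 24-gon of circumradius 6 (area = (24/2)·6.000²·sin(360°/24) = 111.81 mm²); the cylinder at (1, -1.5) is not intersected at this z (z outside [1, 5.5]); Subtracting the remaining from the first: starting from the r=9.5 cylinder (280.30 mm²), the r=6 cylinder at (-2, 11) partially overlaps it — only the 29.68 mm² overlap (of its 111.81 mm²) is removed, clipping the outline — area = 250.62 mm²; (whole slice rotated 40° about Z — lengths, areas and connectivity unchanged). At z = 0.72: the r=9.5 cylinder contributes a regular 24-gon of circumradius 9.5 (area = (24/2)·9.500²·sin(360°/24) = 280.30 mm²); the r=6 cylinder at (-2, 11) contributes a regular 24-gon of circumradius 6 (area = (24/2)·6.000²·sin(360°/24) = 111.81 mm²); the cylinder at (1, -1.5) does not reach this height (z outside [1, 5.5]); Taking the first minus the rest: starting from the r=9.5 cylinder (280.30 mm²), the r=6 cylinder at (-2, 11) partially overlaps it — only the 29.68 mm² overlap (of its 111.81 mm²) is removed, clipping the outline — area = 250.62 mm²; (rotated 40° about Z; rotation is an isometry so areas/perimeters/island counts are preserved). Checking containment: the cross-section at z = 0.72 is a subset of the cross-section at z = 0.24.

entirely on top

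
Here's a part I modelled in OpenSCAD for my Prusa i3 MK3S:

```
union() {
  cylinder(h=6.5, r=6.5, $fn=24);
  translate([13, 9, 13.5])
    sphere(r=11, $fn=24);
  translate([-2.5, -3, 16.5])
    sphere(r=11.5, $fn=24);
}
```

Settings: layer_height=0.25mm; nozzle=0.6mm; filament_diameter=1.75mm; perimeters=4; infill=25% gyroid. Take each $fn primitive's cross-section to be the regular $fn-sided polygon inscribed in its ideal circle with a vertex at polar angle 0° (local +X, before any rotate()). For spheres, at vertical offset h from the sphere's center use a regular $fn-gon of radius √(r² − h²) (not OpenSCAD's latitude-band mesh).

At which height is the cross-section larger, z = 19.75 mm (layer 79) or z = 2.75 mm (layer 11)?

layer 79 (z = 19.75 mm)

Layer 79 (z = 19.75): the cylinder does not reach this height (z outside [0, 6.5]); the sphere at (13, 9): section is a regular 24-gon, circumradius = √(r²−h²) = √(11²−6.25²) = 9.052 (area = (24/2)·9.052²·sin(360°/24) = 254.48 mm²); the r=11.5 sphere at (-2.5, -3) slices to a regular 24-gon of circumradius 11.031 (√(r²−h²) with h=3.25 from center) (area = (24/2)·11.031²·sin(360°/24) = 377.94 mm²); Merging all regions: the regions partially overlap — summed areas 632.42 mm² minus the doubly-counted overlap 0.98 mm² gives 631.45 mm² — area = 631.45 mm². So its area = 631.45 mm². Layer 11 (z = 2.75): the r=6.5 cylinder contributes a regular 24-gon of circumradius 6.5 (area = (24/2)·6.500²·sin(360°/24) = 131.22 mm²); the r=11 sphere at (13, 9) slices to a regular 24-gon of circumradius 2.332 (√(r²−h²) with h=10.75 from center) (area = (24/2)·2.332²·sin(360°/24) = 16.89 mm²); the sphere at (-2.5, -3) is not intersected at this z (|z−center|=13.750 > r=11.5); Combining (union): the 2 present regions are separate (no shared area or edge), so areas and boundary lengths simply add and each stays a separate island — area = 148.11 mm². So its area = 148.11 mm². Layer 79 is larger (631.45 vs 148.11 mm²).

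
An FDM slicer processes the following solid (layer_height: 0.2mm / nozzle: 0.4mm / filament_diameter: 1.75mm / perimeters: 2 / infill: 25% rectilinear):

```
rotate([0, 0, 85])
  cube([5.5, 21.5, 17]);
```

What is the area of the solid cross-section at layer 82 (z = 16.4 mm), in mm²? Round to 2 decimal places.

At z = 16.4 mm: the 5.5×21.5 cube contributes its full rectangle (area 118.25 mm²); (rotated 85° about Z; rotation is an isometry so areas/perimeters/island counts are preserved). Overall, the cross-section is a single solid region. Net area = 118.25 mm².

118.25 mm²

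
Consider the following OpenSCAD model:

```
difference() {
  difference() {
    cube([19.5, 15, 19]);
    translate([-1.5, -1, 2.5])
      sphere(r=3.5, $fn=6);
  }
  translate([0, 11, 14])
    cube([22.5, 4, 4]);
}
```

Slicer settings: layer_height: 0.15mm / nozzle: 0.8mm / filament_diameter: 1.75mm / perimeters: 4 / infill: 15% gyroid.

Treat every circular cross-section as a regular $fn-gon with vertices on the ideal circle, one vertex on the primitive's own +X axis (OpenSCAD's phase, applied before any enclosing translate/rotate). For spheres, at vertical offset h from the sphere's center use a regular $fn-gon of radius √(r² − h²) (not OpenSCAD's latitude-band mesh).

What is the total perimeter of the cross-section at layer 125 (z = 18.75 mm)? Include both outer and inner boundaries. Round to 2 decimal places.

At z = 18.75 mm: the 19.5×15 cube contributes its full rectangle (perimeter 69.00 mm); the sphere at (-1.5, -1) does not reach this height (|z−center|=16.250 > r=3.5); After the difference (first − rest): none of the subtracted shapes is present at this height, so the 19.5×15 cube is unchanged — boundary = 69.00 mm; the cube at (0, 11) is not intersected at this z (z outside [14, 18]); Subtracting the remaining from the first: none of the subtracted shapes is present at this height, so the result so far is unchanged — boundary = 69.00 mm. Overall, the cross-section is a single solid region. Total boundary length (outer) = 69.00 mm.

69.00 mm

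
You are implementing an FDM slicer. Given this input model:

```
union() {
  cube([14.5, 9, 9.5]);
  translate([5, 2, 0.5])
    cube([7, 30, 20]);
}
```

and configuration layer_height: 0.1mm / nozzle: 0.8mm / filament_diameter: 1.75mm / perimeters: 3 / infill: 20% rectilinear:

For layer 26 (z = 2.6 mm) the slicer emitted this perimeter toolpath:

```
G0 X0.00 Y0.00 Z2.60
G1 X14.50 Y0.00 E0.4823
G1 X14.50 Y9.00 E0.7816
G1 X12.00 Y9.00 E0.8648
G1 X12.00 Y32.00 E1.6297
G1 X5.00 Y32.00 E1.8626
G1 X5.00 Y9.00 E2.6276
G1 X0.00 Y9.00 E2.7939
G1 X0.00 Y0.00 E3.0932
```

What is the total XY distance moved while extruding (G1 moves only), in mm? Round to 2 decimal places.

Sum the Euclidean lengths of each G1 segment: total = 93.00 mm.

93.00 mm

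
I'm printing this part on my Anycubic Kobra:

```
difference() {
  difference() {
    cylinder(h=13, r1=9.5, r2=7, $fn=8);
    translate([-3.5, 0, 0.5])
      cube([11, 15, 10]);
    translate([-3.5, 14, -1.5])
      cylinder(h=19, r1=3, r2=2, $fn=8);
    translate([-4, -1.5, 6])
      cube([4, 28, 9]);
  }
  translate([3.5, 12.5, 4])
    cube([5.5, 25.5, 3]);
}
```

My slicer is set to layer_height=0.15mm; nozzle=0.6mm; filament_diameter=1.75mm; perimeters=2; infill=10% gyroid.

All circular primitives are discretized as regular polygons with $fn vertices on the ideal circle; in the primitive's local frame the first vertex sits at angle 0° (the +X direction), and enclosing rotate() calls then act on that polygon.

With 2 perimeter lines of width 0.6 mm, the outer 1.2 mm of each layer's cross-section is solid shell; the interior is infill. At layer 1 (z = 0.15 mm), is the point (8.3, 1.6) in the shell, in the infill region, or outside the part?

At z = 0.15 mm: the cone: at t=0.012 of its height the radius interpolates to r₁+(r₂−r₁)t = 9.471, giving a regular 8-gon of that circumradius; the cube at (-3.5, 0) does not reach this height (z outside [0.5, 10.5]); the cone at (-3.5, 14) contributes a regular 8-gon of circumradius 2.913 (interpolated between r1=3 and r2=2 at t=0.087); the cube at (-4, -1.5) does not reach this height (z outside [6, 15]); Subtracting the remaining from the first: starting from the cone, the cone at (-3.5, 14) misses the remaining region (no effect) — 1 connected region; the cube at (3.5, 12.5) is absent (z outside [4, 7]); After the difference (first − rest): none of the subtracted shapes is present at this height, so the result so far is unchanged — 1 connected region. Overall, the cross-section is a single solid region. The nearest boundary edge runs (6.70, 6.70)→(9.47, 0.00); distance from the point to it = 0.47 mm. The point is inside the cross-section, 0.47 mm from the nearest boundary — within the 1.2 mm shell band (2 × 0.6).

shell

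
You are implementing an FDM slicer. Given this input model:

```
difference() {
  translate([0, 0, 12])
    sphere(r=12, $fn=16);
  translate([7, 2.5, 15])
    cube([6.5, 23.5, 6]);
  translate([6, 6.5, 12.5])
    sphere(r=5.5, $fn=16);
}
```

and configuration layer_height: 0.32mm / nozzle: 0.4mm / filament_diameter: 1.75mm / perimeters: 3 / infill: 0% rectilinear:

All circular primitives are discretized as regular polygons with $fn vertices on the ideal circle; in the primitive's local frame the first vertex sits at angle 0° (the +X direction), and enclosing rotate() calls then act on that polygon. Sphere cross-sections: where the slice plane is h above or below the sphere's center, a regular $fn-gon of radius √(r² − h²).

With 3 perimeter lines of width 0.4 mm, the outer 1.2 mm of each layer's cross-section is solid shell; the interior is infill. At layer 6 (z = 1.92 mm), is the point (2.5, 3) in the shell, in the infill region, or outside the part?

infill

At z = 1.92 mm: the sphere: section is a regular 16-gon, circumradius = √(r²−h²) = √(12²−10.08²) = 6.511; the cube at (7, 2.5) is absent (z outside [15, 21]); the sphere at (6, 6.5) is absent (|z−center|=10.580 > r=5.5); After the difference (first − rest): none of the subtracted shapes is present at this height, so the r=12 sphere is unchanged — 1 connected region. Overall, the cross-section is a single solid region. The nearest boundary edge runs (4.60, 4.60)→(2.49, 6.02); distance from the point to it = 2.50 mm. The point is inside the cross-section and 2.50 mm from the nearest boundary — more than the 1.2 mm shell width (3 × 0.4), so it's in the infill interior.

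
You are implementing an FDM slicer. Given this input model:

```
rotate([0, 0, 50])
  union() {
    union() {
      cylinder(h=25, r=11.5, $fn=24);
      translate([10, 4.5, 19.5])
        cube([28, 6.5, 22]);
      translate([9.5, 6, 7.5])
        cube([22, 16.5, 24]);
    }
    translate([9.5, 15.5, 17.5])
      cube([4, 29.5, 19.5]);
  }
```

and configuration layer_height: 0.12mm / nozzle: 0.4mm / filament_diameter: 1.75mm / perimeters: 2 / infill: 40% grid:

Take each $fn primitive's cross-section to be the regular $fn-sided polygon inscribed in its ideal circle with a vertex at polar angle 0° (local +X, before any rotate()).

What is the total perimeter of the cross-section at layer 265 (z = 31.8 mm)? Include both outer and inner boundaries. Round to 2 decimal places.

At z = 31.8 mm: the cylinder is not intersected at this z (z outside [0, 25]); the 28×6.5 cube at (10, 4.5) contributes its full rectangle (perimeter 69.00 mm); the cube at (9.5, 6) is absent (z outside [7.5, 31.5]); Merging all regions: only the 28×6.5 cube at (10, 4.5) is present, so the union is just that shape — boundary = 69.00 mm; the 4×29.5 cube at (9.5, 15.5) contributes its full rectangle (perimeter 67.00 mm); Combining (union): the 2 present regions are separate (no shared area or edge), so areas and boundary lengths simply add and each stays a separate island — boundary = 136.00 mm; (rotated 50° about Z; rotation is an isometry so areas/perimeters/island counts are preserved). Overall, the cross-section has 2 separate islands. Total boundary length (outer) = 136.00 mm.

136.00 mm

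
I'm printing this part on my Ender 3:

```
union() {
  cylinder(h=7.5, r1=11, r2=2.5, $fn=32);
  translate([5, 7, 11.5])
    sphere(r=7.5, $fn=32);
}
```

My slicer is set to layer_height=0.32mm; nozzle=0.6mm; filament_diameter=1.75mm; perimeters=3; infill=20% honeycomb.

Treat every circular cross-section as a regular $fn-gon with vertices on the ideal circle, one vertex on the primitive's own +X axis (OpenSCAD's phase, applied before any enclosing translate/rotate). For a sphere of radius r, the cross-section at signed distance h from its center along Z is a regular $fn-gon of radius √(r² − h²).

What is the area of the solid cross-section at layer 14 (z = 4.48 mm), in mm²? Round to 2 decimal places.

131.25 mm²

At z = 4.48 mm: the cone: at t=0.597 of its height the radius interpolates to r₁+(r₂−r₁)t = 5.923, giving a regular 32-gon of that circumradius (area = (32/2)·5.923²·sin(360°/32) = 109.49 mm²); the sphere at (5, 7): section is a regular 32-gon, circumradius = √(r²−h²) = √(7.5²−7.02²) = 2.640 (area = (32/2)·2.640²·sin(360°/32) = 21.76 mm²); Taking the union: the 2 present regions are separate (no shared area or edge), so areas and boundary lengths simply add and each stays a separate island — area = 131.25 mm². Overall, the cross-section has 2 separate islands. Net area = 131.25 mm².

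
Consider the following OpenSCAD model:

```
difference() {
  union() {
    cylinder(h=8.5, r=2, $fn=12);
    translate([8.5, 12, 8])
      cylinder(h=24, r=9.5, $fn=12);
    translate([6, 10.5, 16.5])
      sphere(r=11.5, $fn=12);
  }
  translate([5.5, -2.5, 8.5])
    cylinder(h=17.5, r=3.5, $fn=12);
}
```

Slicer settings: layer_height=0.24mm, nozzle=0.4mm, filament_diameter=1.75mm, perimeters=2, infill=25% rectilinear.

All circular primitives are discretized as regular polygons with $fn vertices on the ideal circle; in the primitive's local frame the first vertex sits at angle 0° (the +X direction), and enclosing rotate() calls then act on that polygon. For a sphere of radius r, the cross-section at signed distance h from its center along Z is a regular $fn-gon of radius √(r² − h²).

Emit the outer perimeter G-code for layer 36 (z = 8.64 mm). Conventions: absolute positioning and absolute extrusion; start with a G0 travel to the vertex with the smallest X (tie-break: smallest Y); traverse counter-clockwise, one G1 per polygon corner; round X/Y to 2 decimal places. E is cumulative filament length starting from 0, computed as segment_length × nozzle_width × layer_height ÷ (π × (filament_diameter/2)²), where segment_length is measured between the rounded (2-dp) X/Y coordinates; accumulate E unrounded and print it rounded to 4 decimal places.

At z = 8.64 mm: the cylinder does not reach this height (z outside [0, 8.5]); the r=9.5 cylinder at (8.5, 12) gives a regular 12-gon of circumradius 9.5 (constant along its height); the r=11.5 sphere at (6, 10.5) contributes a regular 12-gon of circumradius √(11.5²−7.86²) = 8.395; Merging all regions: the regions partially overlap (shared area 186.63 mm²), so overlapping operands fuse into one piece — 1 connected region; the r=3.5 cylinder at (5.5, -2.5) gives a regular 12-gon of circumradius 3.5 (constant along its height); After the difference (first − rest): starting from the result so far, the r=3.5 cylinder at (5.5, -2.5) misses the remaining region (no effect) — 1 connected region. The outline is a single polygon with 16 vertices. Extrusion per mm of travel: 0.4 × 0.24 / (π × 0.875²) = 0.039912. Accumulating E over each segment gives final E = 2.4729.

G0 X-2.39 Y10.50 Z8.64
G1 X-1.27 Y6.30 E0.1735
G1 X1.80 Y3.23 E0.3468
G1 X6.00 Y2.11 E0.5203
G1 X7.99 Y2.64 E0.6025
G1 X8.50 Y2.50 E0.6236
G1 X13.25 Y3.77 E0.8198
G1 X16.73 Y7.25 E1.0162
G1 X18.00 Y12.00 E1.2125
G1 X16.73 Y16.75 E1.4087
G1 X13.25 Y20.23 E1.6051
G1 X8.50 Y21.50 E1.8014
G1 X3.75 Y20.23 E1.9976
G1 X0.27 Y16.75 E2.1941
G1 X0.09 Y16.05 E2.2229
G1 X-1.27 Y14.70 E2.2994
G1 X-2.39 Y10.50 E2.4729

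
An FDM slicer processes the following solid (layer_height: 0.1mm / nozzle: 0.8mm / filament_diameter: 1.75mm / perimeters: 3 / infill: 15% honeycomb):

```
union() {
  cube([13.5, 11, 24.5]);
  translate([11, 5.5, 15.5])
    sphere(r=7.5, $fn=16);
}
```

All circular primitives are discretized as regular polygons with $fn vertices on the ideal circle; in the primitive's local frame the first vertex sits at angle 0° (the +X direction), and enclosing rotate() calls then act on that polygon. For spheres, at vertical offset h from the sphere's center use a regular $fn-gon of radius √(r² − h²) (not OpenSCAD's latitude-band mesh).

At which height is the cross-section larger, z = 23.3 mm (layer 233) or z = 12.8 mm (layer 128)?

Layer 233 (z = 23.3): the cube (footprint 13.5×11) is included at this height (area 148.50 mm²); the sphere at (11, 5.5) does not reach this height (|z−center|=7.800 > r=7.5); Merging all regions: only the 13.5×11 cube is present, so the union is just that shape — area = 148.50 mm². So its area = 148.50 mm². Layer 128 (z = 12.8): the cube is present — its section is the full 13.5×11 rectangle (area 148.50 mm²); the sphere at (11, 5.5): section is a regular 16-gon, circumradius = √(r²−h²) = √(7.5²−2.7²) = 6.997 (area = (16/2)·6.997²·sin(360°/16) = 149.89 mm²); Combining (union): the regions partially overlap — summed areas 298.39 mm² minus the doubly-counted overlap 94.46 mm² gives 203.93 mm² — area = 203.93 mm². So its area = 203.93 mm². Layer 128 is larger (203.93 vs 148.50 mm²).

layer 128 (z = 12.8 mm)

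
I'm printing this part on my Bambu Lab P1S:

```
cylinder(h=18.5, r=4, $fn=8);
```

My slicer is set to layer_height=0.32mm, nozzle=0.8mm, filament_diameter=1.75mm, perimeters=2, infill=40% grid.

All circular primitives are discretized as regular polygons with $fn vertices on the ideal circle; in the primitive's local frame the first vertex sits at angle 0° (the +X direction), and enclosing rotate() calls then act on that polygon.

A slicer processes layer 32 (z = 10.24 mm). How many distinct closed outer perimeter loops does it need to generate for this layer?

1

At z = 10.24 mm: the r=4 cylinder contributes a regular 8-gon of circumradius 4. The result has 1 disconnected region.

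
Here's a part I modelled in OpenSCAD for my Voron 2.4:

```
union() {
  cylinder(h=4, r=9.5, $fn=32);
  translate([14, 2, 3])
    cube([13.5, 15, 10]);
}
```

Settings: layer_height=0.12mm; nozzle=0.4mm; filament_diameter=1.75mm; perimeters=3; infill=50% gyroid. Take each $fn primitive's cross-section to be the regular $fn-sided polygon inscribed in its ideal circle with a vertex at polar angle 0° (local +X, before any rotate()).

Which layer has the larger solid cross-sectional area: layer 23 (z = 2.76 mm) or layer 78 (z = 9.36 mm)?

layer 23 (z = 2.76 mm)

Layer 23 (z = 2.76): the r=9.5 cylinder contributes a regular 32-gon of circumradius 9.5 (area = (32/2)·9.500²·sin(360°/32) = 281.71 mm²); the cube at (14, 2) does not reach this height (z outside [3, 13]); Taking the union: only the r=9.5 cylinder is present, so the union is just that shape — area = 281.71 mm². So its area = 281.71 mm². Layer 78 (z = 9.36): the cylinder does not reach this height (z outside [0, 4]); the 13.5×15 cube at (14, 2) contributes its full rectangle (area 202.50 mm²); Taking the union: only the 13.5×15 cube at (14, 2) is present, so the union is just that shape — area = 202.50 mm². So its area = 202.50 mm². Layer 23 is larger (281.71 vs 202.50 mm²).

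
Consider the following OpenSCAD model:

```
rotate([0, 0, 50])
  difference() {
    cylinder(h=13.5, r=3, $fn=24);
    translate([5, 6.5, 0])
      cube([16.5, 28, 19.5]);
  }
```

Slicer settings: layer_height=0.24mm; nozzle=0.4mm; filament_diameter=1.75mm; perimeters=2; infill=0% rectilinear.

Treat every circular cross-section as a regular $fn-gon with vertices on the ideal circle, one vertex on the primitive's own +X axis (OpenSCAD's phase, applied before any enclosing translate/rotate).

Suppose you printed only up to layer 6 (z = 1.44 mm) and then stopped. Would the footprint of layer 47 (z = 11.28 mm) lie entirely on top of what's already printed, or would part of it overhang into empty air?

Compare the two slices. At z = 1.44: the r=3 cylinder contributes a regular 24-gon of circumradius 3 (area = (24/2)·3.000²·sin(360°/24) = 27.95 mm²); the cube at (5, 6.5) (footprint 16.5×28) is included at this height (area 462.00 mm²); After the difference (first − rest): starting from the r=3 cylinder (27.95 mm²), the 16.5×28 cube at (5, 6.5) misses the remaining region (no effect) — area = 27.95 mm²; (whole slice rotated 50° about Z — lengths, areas and connectivity unchanged). At z = 11.28: the cylinder: section is a regular 24-gon, circumradius r=3 (area = (24/2)·3.000²·sin(360°/24) = 27.95 mm²); the 16.5×28 cube at (5, 6.5) contributes its full rectangle (area 462.00 mm²); After the difference (first − rest): starting from the r=3 cylinder (27.95 mm²), the 16.5×28 cube at (5, 6.5) misses the remaining region (no effect) — area = 27.95 mm²; (rotated 50° about Z; rotation is an isometry so areas/perimeters/island counts are preserved). Checking containment: the cross-section at z = 11.28 is a subset of the cross-section at z = 1.44.

entirely on top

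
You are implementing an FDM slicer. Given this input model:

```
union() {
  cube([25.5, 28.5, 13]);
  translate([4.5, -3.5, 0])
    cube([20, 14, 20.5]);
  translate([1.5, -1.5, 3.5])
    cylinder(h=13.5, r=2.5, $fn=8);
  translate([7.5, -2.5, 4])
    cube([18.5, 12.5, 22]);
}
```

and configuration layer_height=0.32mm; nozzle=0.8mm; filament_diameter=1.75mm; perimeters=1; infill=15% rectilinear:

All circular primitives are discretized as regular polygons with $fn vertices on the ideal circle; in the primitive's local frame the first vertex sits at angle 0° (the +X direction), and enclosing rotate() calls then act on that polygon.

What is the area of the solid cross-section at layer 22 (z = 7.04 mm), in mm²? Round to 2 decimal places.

At z = 7.04 mm: the cube (footprint 25.5×28.5) is included at this height (area 726.75 mm²); the 20×14 cube at (4.5, -3.5) contributes its full rectangle (area 280.00 mm²); the r=2.5 cylinder at (1.5, -1.5) gives a regular 8-gon of circumradius 2.5 (constant along its height) (area = (8/2)·2.500²·sin(360°/8) = 17.68 mm²); the cube at (7.5, -2.5) (footprint 18.5×12.5) is included at this height (area 231.25 mm²); Taking the union: the regions partially overlap — summed areas 1255.68 mm² minus the doubly-counted overlap 434.67 mm² gives 821.01 mm² — area = 821.01 mm². Overall, the cross-section is a single solid region. Net area = 821.01 mm².

821.01 mm²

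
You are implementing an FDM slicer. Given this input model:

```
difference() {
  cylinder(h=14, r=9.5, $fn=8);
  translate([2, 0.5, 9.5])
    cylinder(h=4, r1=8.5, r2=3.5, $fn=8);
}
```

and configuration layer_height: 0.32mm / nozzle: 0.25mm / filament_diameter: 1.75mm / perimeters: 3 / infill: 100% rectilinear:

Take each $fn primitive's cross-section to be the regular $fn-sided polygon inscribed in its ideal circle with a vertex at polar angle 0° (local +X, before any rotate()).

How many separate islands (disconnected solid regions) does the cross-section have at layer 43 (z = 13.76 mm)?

1

At z = 13.76 mm: the r=9.5 cylinder gives a regular 8-gon of circumradius 9.5 (constant along its height); the cone at (2, 0.5) is not intersected at this z (z outside [9.5, 13.5]); Taking the first minus the rest: none of the subtracted shapes is present at this height, so the r=9.5 cylinder is unchanged — 1 connected region. Overall, the cross-section is a single solid region. Island count = 1.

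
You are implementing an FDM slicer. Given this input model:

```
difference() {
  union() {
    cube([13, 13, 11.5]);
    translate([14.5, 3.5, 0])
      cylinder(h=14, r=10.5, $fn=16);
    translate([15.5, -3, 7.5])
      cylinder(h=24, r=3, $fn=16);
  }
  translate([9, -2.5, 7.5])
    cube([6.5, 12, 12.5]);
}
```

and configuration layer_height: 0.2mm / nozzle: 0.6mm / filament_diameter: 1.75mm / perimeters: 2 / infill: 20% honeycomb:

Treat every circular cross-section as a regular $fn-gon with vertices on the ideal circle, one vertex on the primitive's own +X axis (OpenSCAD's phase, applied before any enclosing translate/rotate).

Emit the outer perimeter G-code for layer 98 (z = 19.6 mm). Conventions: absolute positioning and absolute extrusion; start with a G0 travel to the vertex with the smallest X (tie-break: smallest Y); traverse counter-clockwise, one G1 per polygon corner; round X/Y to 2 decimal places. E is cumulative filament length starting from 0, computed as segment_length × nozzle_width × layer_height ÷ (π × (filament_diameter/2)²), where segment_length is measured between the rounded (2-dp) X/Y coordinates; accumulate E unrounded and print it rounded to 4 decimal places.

G0 X12.50 Y-3.00 Z19.60
G1 X12.73 Y-4.15 E0.0585
G1 X13.38 Y-5.12 E0.1168
G1 X14.35 Y-5.77 E0.1750
G1 X15.50 Y-6.00 E0.2335
G1 X16.65 Y-5.77 E0.2920
G1 X17.62 Y-5.12 E0.3503
G1 X18.27 Y-4.15 E0.4085
G1 X18.50 Y-3.00 E0.4671
G1 X18.27 Y-1.85 E0.5256
G1 X17.62 Y-0.88 E0.5838
G1 X16.65 Y-0.23 E0.6421
G1 X15.50 Y0.00 E0.7006
G1 X15.50 Y-2.50 E0.8253
G1 X12.60 Y-2.50 E0.9700
G1 X12.50 Y-3.00 E0.9954

At z = 19.6 mm: the cube does not reach this height (z outside [0, 11.5]); the cylinder at (14.5, 3.5) is absent (z outside [0, 14]); the cylinder at (15.5, -3): section is a regular 16-gon, circumradius r=3; Merging all regions: only the r=3 cylinder at (15.5, -3) is present, so the union is just that shape — 1 connected region; the cube at (9, -2.5) (footprint 6.5×12) is included at this height; Taking the first minus the rest: starting from the result so far, the 6.5×12 cube at (9, -2.5) partially overlaps it — only the 5.41 mm² overlap (of its 78.00 mm²) is removed, clipping the outline — 1 connected region. The outline is a single polygon with 15 vertices. Extrusion per mm of travel: 0.6 × 0.2 / (π × 0.875²) = 0.049890. Accumulating E over each segment gives final E = 0.9954.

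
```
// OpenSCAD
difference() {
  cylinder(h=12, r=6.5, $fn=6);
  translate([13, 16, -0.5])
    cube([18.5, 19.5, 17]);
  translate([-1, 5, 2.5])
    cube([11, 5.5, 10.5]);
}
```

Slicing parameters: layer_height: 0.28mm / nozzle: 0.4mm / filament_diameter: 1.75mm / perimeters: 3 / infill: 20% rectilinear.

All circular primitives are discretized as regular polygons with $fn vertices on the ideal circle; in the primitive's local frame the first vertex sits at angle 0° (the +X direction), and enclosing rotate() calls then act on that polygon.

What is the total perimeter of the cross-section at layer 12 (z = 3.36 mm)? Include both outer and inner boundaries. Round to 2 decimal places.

At z = 3.36 mm: the r=6.5 cylinder gives a regular 6-gon of circumradius 6.5 (constant along its height) (perimeter = 2·6·6.500·sin(180°/6) = 39.00 mm); the cube at (13, 16) (footprint 18.5×19.5) is included at this height (perimeter 76.00 mm); the cube at (-1, 5) is present — its section is the full 11×5.5 rectangle (perimeter 33.00 mm); Taking the first minus the rest: starting from the r=6.5 cylinder, the 18.5×19.5 cube at (13, 16) misses the remaining region (no effect); the 11×5.5 cube at (-1, 5) partially overlaps it — only the 2.79 mm² overlap (of its 60.50 mm²) is removed, clipping the outline — boundary = 39.27 mm. Overall, the cross-section is a single solid region. Total boundary length (outer) = 39.27 mm.

39.27 mm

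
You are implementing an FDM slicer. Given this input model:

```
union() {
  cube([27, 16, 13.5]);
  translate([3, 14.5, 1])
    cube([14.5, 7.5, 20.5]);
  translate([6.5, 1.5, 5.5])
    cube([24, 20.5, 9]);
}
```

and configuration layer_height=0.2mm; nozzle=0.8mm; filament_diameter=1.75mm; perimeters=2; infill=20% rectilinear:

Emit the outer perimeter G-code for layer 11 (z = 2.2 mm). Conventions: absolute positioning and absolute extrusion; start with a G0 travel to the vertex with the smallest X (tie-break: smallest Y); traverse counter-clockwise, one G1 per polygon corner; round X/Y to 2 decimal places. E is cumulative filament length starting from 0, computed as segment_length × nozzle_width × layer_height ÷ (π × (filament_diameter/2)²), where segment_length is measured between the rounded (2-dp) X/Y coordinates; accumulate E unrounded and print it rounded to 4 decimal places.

G0 X0.00 Y0.00 Z2.20
G1 X27.00 Y0.00 E1.7960
G1 X27.00 Y16.00 E2.8604
G1 X17.50 Y16.00 E3.4923
G1 X17.50 Y22.00 E3.8914
G1 X3.00 Y22.00 E4.8560
G1 X3.00 Y16.00 E5.2551
G1 X0.00 Y16.00 E5.4547
G1 X0.00 Y0.00 E6.5190

At z = 2.2 mm: the 27×16 cube contributes its full rectangle; the 14.5×7.5 cube at (3, 14.5) contributes its full rectangle; the cube at (6.5, 1.5) is absent (z outside [5.5, 14.5]); Taking the union: the regions partially overlap (shared area 21.75 mm²), so overlapping operands fuse into one piece — 1 connected region. The outline is a single polygon with 8 vertices. Extrusion per mm of travel: 0.8 × 0.2 / (π × 0.875²) = 0.066520. Accumulating E over each segment gives final E = 6.5190.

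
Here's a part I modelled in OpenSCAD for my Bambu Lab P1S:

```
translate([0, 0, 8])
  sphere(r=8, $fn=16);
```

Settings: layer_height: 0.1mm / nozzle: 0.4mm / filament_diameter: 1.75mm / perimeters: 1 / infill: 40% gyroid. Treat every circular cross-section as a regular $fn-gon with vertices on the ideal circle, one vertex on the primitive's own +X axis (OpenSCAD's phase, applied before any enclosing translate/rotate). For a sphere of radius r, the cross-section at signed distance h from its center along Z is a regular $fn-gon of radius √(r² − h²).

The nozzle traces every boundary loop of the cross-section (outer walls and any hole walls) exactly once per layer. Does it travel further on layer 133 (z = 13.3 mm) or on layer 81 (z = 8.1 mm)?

Layer 133 (z = 13.3): the r=8 sphere contributes a regular 16-gon of circumradius √(8²−5.3²) = 5.992 (perimeter = 2·16·5.992·sin(180°/16) = 37.41 mm). So its perimeter = 37.41 mm. Layer 81 (z = 8.1): the r=8 sphere slices to a regular 16-gon of circumradius 7.999 (√(r²−h²) with h=0.1 from center) (perimeter = 2·16·7.999·sin(180°/16) = 49.94 mm). So its perimeter = 49.94 mm. Layer 81 is larger (49.94 vs 37.41 mm).

layer 81 (z = 8.1 mm)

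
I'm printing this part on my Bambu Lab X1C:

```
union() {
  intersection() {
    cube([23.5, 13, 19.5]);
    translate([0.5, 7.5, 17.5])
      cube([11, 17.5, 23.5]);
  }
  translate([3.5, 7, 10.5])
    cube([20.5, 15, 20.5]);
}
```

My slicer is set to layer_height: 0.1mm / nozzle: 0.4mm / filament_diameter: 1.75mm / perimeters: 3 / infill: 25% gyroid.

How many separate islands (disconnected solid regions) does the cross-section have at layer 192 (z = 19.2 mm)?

1

At z = 19.2 mm: the cube (footprint 23.5×13) is included at this height; the cube at (0.5, 7.5) is present — its section is the full 11×17.5 rectangle; After intersecting: the 11×17.5 cube at (0.5, 7.5) partially overlaps the 23.5×13 cube; clipping to the common part keeps 60.50 mm² — 1 connected region; the cube at (3.5, 7) is present — its section is the full 20.5×15 rectangle; Merging all regions: the regions partially overlap (shared area 44.00 mm²), so overlapping operands fuse into one piece — 1 connected region. Overall, the cross-section is a single solid region. Island count = 1.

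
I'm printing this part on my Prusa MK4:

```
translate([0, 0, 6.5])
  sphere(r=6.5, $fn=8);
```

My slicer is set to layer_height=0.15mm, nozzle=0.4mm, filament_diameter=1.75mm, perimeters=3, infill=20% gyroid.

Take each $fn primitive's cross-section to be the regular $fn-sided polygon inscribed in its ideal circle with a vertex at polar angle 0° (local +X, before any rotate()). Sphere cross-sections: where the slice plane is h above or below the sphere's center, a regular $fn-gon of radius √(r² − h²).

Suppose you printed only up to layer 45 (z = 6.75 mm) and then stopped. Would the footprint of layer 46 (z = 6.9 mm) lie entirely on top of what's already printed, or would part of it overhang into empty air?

Compare the two slices. At z = 6.75: the sphere: section is a regular 8-gon, circumradius = √(r²−h²) = √(6.5²−0.25²) = 6.495 (area = (8/2)·6.495²·sin(360°/8) = 119.32 mm²). At z = 6.9: the r=6.5 sphere contributes a regular 8-gon of circumradius √(6.5²−0.4²) = 6.488 (area = (8/2)·6.488²·sin(360°/8) = 119.05 mm²). Checking containment: the cross-section at z = 6.9 is a subset of the cross-section at z = 6.75.

entirely on top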